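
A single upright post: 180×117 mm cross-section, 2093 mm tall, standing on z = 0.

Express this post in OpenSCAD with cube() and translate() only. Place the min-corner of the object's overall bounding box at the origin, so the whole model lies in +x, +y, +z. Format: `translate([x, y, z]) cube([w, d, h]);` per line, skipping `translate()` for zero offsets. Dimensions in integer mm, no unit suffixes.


cube([180, 117, 2093]);


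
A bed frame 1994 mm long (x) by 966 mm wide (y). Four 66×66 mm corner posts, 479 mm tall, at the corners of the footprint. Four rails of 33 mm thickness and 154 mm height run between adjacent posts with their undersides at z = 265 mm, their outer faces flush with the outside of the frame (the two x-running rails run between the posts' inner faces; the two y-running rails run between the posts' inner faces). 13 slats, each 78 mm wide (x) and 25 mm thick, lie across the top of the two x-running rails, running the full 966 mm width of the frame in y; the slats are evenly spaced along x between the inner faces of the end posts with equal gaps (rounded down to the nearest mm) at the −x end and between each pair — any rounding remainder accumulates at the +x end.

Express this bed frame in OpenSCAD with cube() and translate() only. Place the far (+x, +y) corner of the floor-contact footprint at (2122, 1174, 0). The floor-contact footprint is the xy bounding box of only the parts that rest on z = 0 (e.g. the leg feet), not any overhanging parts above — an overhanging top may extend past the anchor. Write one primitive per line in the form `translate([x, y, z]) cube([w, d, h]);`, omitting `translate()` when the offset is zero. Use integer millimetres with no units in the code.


translate([128, 208, 0]) cube([66, 66, 479]);
translate([128, 1108, 0]) cube([66, 66, 479]);
translate([2056, 208, 0]) cube([66, 66, 479]);
translate([2056, 1108, 0]) cube([66, 66, 479]);
translate([194, 208, 265]) cube([1862, 33, 154]);
translate([194, 1141, 265]) cube([1862, 33, 154]);
translate([128, 274, 265]) cube([33, 834, 154]);
translate([2089, 274, 265]) cube([33, 834, 154]);
translate([254, 208, 419]) cube([78, 966, 25]);
translate([392, 208, 419]) cube([78, 966, 25]);
translate([530, 208, 419]) cube([78, 966, 25]);
translate([668, 208, 419]) cube([78, 966, 25]);
translate([806, 208, 419]) cube([78, 966, 25]);
translate([944, 208, 419]) cube([78, 966, 25]);
translate([1082, 208, 419]) cube([78, 966, 25]);
translate([1220, 208, 419]) cube([78, 966, 25]);
translate([1358, 208, 419]) cube([78, 966, 25]);
translate([1496, 208, 419]) cube([78, 966, 25]);
translate([1634, 208, 419]) cube([78, 966, 25]);
translate([1772, 208, 419]) cube([78, 966, 25]);
translate([1910, 208, 419]) cube([78, 966, 25]);


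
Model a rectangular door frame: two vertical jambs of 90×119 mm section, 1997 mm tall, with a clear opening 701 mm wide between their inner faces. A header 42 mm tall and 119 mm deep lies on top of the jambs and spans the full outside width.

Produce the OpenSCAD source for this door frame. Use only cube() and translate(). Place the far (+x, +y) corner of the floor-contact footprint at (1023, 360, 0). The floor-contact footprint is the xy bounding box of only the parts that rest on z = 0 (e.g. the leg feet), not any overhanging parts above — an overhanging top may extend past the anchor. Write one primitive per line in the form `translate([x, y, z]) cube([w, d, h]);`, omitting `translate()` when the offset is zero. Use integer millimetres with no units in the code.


translate([142, 241, 0]) cube([90, 119, 1997]);
translate([933, 241, 0]) cube([90, 119, 1997]);
translate([142, 241, 1997]) cube([881, 119, 42]);


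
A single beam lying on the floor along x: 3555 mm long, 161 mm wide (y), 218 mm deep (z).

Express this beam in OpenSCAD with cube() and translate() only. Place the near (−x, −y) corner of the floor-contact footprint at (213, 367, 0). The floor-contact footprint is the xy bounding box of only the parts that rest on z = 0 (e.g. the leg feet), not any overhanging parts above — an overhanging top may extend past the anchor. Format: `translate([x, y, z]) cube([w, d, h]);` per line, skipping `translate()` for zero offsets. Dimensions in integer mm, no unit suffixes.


translate([213, 367, 0]) cube([3555, 161, 218]);


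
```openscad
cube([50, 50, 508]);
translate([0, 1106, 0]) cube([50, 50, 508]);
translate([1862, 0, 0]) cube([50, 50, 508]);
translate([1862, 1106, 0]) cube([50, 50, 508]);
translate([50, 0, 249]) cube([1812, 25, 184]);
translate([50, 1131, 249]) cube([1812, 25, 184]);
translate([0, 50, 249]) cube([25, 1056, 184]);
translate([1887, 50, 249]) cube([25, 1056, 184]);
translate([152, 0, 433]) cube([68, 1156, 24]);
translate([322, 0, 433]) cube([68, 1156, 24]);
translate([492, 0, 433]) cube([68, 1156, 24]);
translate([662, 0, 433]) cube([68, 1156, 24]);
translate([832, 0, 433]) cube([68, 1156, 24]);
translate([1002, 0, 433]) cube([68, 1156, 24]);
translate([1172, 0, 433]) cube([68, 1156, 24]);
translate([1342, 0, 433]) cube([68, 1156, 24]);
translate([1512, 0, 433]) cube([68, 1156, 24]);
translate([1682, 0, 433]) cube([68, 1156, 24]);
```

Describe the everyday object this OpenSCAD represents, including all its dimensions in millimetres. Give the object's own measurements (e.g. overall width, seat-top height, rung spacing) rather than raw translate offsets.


A bed frame 1912 mm long (x) by 1156 mm wide (y). Four 50×50 mm corner posts, 508 mm tall, at the corners of the footprint. Four rails of 25 mm thickness and 184 mm height run between adjacent posts with their undersides at z = 249 mm, their outer faces flush with the outside of the frame (the two x-running rails run between the posts' inner faces; the two y-running rails run between the posts' inner faces). 10 slats, each 68 mm wide (x) and 24 mm thick, lie across the top of the two x-running rails, running the full 1156 mm width of the frame in y; along x they sit between the end posts with a 102 mm gap after the −x posts and between neighbouring slats, leaving 112 mm before the +x posts.


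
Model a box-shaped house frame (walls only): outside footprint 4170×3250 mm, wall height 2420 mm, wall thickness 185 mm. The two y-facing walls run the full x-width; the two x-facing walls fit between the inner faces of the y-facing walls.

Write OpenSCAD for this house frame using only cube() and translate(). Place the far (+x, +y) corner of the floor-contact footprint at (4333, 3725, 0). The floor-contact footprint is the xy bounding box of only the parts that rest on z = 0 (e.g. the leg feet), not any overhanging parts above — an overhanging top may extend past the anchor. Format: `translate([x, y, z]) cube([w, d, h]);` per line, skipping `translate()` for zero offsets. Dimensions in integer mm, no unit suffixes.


translate([163, 475, 0]) cube([4170, 185, 2420]);
translate([163, 3540, 0]) cube([4170, 185, 2420]);
translate([163, 660, 0]) cube([185, 2880, 2420]);
translate([4148, 660, 0]) cube([185, 2880, 2420]);


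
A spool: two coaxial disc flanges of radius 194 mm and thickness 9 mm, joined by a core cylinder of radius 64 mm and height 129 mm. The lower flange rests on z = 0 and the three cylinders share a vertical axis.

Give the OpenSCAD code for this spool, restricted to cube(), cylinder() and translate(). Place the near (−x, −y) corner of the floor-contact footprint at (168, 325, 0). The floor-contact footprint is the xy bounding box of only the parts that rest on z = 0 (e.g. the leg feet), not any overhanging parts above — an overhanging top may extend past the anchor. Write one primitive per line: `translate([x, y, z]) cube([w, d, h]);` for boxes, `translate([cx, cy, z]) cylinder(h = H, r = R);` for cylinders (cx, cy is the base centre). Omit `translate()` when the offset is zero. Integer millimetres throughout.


translate([362, 519, 0]) cylinder(h = 9, r = 194);
translate([362, 519, 9]) cylinder(h = 129, r = 64);
translate([362, 519, 138]) cylinder(h = 9, r = 194);


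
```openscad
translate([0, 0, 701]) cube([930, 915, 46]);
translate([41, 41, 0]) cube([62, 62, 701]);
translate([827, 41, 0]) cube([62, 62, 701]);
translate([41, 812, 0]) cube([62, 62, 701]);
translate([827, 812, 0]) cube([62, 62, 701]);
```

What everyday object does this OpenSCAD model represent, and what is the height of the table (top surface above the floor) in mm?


A table. The table height is 747 mm.

A 930×915×46 slab sits at z = 701 on four 62 mm square posts — a table. The top surface is at 701 + 46 = 747 mm.


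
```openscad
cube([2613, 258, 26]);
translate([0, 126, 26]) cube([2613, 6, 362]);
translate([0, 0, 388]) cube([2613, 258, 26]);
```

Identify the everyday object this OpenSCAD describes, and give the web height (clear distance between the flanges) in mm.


An I-beam. The web height is 362 mm.

Two wide flanges with a thin centred web — an I-beam. Overall 414 mm minus two 26 mm flanges gives a web of 414 − 2·26 = 362 mm.


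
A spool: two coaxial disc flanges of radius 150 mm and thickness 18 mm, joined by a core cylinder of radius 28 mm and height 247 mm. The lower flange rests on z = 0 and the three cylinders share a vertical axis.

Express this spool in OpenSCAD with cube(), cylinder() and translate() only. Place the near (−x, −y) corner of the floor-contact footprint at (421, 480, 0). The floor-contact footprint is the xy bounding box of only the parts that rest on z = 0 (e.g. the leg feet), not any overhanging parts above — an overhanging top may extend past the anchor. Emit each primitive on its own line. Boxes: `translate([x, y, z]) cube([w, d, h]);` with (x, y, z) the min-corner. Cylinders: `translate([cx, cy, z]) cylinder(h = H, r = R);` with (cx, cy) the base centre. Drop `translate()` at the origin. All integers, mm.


translate([571, 630, 0]) cylinder(h = 18, r = 150);
translate([571, 630, 18]) cylinder(h = 247, r = 28);
translate([571, 630, 265]) cylinder(h = 18, r = 150);


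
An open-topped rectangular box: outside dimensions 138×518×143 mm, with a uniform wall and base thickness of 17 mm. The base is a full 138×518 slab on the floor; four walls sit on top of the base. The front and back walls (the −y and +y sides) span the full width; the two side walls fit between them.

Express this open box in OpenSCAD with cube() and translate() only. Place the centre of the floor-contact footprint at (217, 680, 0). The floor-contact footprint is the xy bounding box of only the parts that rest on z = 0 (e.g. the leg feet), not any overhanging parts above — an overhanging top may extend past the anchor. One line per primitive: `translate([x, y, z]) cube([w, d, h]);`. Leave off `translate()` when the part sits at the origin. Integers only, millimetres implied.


translate([148, 421, 0]) cube([138, 518, 17]);
translate([148, 421, 17]) cube([138, 17, 126]);
translate([148, 922, 17]) cube([138, 17, 126]);
translate([148, 438, 17]) cube([17, 484, 126]);
translate([269, 438, 17]) cube([17, 484, 126]);


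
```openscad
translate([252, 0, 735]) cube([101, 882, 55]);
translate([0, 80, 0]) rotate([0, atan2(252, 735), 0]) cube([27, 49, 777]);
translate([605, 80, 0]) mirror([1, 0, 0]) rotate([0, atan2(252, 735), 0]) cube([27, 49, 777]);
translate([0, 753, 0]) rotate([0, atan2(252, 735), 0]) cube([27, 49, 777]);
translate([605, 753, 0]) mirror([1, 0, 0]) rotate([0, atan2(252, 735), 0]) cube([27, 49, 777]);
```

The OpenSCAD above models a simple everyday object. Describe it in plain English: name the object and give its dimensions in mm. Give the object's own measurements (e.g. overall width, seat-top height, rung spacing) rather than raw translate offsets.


A sawhorse. A 101×882×55 mm beam (x, y, z) sits on two A-frame leg pairs. Each pair is two raked legs of 27×49 mm section (49 mm along y) splaying symmetrically in x. Each leg rises 735 mm vertically over 252 mm of horizontal reach and is 777 mm long along its own axis. Every leg's outer bottom edge rests on the floor and its outer top edge meets a bottom edge of the beam — the left legs (tilting toward +x) meet the beam's −x bottom edge, the right legs (their mirror images, tilting toward −x) meet its +x bottom edge — so the leg tops tuck under the beam, the beam's underside is 735 mm above the floor, and the feet are 605 mm apart outside-to-outside with the beam centred between them. The two leg pairs are set in 80 mm from either end of the beam.


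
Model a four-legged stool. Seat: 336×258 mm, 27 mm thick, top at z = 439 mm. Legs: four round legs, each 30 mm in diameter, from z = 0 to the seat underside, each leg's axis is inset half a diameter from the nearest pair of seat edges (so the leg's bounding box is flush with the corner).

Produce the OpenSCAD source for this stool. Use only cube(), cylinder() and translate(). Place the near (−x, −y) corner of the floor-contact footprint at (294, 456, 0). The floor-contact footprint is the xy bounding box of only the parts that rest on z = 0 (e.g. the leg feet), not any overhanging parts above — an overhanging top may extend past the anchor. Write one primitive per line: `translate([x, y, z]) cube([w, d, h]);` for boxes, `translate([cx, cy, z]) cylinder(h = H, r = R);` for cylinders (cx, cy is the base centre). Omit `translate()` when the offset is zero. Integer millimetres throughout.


translate([294, 456, 412]) cube([336, 258, 27]);
translate([309, 471, 0]) cylinder(h = 412, r = 15);
translate([615, 471, 0]) cylinder(h = 412, r = 15);
translate([309, 699, 0]) cylinder(h = 412, r = 15);
translate([615, 699, 0]) cylinder(h = 412, r = 15);


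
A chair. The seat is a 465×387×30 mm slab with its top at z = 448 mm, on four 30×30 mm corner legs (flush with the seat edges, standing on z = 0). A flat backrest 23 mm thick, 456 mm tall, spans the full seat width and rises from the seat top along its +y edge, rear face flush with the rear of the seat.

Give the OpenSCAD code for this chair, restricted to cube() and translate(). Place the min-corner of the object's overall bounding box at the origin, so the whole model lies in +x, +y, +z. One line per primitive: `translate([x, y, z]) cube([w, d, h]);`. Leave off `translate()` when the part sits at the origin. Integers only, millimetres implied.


translate([0, 0, 418]) cube([465, 387, 30]);
cube([30, 30, 418]);
translate([435, 0, 0]) cube([30, 30, 418]);
translate([0, 357, 0]) cube([30, 30, 418]);
translate([435, 357, 0]) cube([30, 30, 418]);
translate([0, 364, 448]) cube([465, 23, 456]);


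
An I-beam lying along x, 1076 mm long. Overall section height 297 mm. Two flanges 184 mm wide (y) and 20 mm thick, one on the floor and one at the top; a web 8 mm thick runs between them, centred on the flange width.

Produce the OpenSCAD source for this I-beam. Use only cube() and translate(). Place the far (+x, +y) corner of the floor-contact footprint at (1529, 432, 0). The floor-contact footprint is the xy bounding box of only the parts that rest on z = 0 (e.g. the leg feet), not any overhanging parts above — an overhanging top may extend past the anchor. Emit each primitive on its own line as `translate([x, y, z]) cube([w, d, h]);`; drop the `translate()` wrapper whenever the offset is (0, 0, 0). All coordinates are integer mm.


translate([453, 248, 0]) cube([1076, 184, 20]);
translate([453, 336, 20]) cube([1076, 8, 257]);
translate([453, 248, 277]) cube([1076, 184, 20]);


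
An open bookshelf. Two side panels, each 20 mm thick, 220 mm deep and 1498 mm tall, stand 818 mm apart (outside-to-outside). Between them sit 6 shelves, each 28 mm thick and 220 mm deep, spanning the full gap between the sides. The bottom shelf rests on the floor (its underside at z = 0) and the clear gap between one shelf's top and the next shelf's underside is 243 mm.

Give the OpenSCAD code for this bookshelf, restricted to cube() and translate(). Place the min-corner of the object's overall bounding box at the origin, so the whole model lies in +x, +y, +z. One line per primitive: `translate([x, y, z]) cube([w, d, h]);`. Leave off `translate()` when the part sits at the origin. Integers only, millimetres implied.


cube([20, 220, 1498]);
translate([798, 0, 0]) cube([20, 220, 1498]);
translate([20, 0, 0]) cube([778, 220, 28]);
translate([20, 0, 271]) cube([778, 220, 28]);
translate([20, 0, 542]) cube([778, 220, 28]);
translate([20, 0, 813]) cube([778, 220, 28]);
translate([20, 0, 1084]) cube([778, 220, 28]);
translate([20, 0, 1355]) cube([778, 220, 28]);


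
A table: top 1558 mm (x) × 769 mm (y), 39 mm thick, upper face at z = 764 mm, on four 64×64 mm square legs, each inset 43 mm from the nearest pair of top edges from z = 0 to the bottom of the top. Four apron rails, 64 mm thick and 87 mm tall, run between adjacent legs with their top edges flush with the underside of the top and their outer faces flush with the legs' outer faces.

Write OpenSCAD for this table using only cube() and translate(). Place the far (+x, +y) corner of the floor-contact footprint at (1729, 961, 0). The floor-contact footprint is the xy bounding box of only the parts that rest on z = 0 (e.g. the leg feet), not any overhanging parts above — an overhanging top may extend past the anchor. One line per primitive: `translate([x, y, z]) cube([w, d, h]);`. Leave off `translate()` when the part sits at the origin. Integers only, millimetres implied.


translate([214, 235, 725]) cube([1558, 769, 39]);
translate([257, 278, 0]) cube([64, 64, 725]);
translate([1665, 278, 0]) cube([64, 64, 725]);
translate([257, 897, 0]) cube([64, 64, 725]);
translate([1665, 897, 0]) cube([64, 64, 725]);
translate([321, 278, 638]) cube([1344, 64, 87]);
translate([321, 897, 638]) cube([1344, 64, 87]);
translate([257, 342, 638]) cube([64, 555, 87]);
translate([1665, 342, 638]) cube([64, 555, 87]);


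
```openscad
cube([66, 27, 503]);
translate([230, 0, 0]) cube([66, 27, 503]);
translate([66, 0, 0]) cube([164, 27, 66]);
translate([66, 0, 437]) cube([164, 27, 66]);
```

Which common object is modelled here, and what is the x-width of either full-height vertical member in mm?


A picture frame. The border width is 66 mm.

Four thin pieces enclosing a rectangular opening — a picture frame. The two full-height stiles are 503 mm tall; the top rail sits at z = 437 and is 66 mm tall, so the border above the opening is 503 − 437 = 66 mm, matching the stile x-width.


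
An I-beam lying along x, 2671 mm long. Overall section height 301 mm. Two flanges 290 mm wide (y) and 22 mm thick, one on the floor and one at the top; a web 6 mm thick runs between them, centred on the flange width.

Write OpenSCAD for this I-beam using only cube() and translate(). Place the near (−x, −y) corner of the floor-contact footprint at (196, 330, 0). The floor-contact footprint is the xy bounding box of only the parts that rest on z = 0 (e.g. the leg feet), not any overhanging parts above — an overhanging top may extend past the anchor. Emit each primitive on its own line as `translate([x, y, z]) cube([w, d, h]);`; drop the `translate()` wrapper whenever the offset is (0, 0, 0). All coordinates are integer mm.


translate([196, 330, 0]) cube([2671, 290, 22]);
translate([196, 472, 22]) cube([2671, 6, 257]);
translate([196, 330, 279]) cube([2671, 290, 22]);


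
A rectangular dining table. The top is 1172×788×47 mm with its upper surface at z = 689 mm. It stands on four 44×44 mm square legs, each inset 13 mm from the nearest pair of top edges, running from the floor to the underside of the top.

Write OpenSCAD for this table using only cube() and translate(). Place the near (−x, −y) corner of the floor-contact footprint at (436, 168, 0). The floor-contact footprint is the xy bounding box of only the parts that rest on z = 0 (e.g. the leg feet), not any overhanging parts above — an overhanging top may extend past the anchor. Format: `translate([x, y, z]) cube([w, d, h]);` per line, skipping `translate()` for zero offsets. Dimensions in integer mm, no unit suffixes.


translate([423, 155, 642]) cube([1172, 788, 47]);
translate([436, 168, 0]) cube([44, 44, 642]);
translate([1538, 168, 0]) cube([44, 44, 642]);
translate([436, 886, 0]) cube([44, 44, 642]);
translate([1538, 886, 0]) cube([44, 44, 642]);


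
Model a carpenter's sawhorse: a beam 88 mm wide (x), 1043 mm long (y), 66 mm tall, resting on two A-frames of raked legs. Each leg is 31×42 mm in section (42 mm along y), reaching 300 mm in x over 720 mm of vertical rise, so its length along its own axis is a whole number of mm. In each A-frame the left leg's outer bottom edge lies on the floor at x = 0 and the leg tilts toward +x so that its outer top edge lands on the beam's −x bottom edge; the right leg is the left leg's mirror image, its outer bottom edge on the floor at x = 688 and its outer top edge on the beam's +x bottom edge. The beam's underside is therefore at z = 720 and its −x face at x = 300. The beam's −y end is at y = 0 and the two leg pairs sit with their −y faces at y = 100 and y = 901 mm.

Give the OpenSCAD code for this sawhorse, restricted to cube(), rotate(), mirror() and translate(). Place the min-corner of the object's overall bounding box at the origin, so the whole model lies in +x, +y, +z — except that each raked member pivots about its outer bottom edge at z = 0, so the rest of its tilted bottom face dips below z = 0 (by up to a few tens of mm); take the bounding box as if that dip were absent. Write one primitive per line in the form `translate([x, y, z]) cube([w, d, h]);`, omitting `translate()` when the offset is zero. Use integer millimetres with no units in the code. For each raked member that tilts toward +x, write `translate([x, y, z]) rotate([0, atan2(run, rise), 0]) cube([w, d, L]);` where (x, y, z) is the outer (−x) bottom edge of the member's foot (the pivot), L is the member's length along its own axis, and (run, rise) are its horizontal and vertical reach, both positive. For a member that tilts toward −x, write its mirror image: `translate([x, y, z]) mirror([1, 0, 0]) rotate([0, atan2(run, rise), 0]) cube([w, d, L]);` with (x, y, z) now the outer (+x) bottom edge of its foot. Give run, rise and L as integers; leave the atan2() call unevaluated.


// leg length = √(300² + 720²) = 780
// right-leg outer foot x = 2·300 + 88 = 688
// beam min-corner = (300, 0, 720)
translate([300, 0, 720]) cube([88, 1043, 66]);
translate([0, 100, 0]) rotate([0, atan2(300, 720), 0]) cube([31, 42, 780]);
translate([688, 100, 0]) mirror([1, 0, 0]) rotate([0, atan2(300, 720), 0]) cube([31, 42, 780]);
translate([0, 901, 0]) rotate([0, atan2(300, 720), 0]) cube([31, 42, 780]);
translate([688, 901, 0]) mirror([1, 0, 0]) rotate([0, atan2(300, 720), 0]) cube([31, 42, 780]);


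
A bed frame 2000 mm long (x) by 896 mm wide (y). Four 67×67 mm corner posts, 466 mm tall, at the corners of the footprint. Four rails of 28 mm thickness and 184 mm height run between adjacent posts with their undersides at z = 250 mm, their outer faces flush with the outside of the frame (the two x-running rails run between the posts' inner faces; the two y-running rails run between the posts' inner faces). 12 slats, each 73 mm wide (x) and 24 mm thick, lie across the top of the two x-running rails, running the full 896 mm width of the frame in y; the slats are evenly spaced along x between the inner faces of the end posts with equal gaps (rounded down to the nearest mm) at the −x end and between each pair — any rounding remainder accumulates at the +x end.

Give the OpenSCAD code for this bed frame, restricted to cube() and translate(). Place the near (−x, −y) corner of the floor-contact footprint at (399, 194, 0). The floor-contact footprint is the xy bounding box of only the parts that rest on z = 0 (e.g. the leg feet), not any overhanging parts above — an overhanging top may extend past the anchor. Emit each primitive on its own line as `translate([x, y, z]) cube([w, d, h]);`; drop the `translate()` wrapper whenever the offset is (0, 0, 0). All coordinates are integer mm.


translate([399, 194, 0]) cube([67, 67, 466]);
translate([399, 1023, 0]) cube([67, 67, 466]);
translate([2332, 194, 0]) cube([67, 67, 466]);
translate([2332, 1023, 0]) cube([67, 67, 466]);
translate([466, 194, 250]) cube([1866, 28, 184]);
translate([466, 1062, 250]) cube([1866, 28, 184]);
translate([399, 261, 250]) cube([28, 762, 184]);
translate([2371, 261, 250]) cube([28, 762, 184]);
translate([542, 194, 434]) cube([73, 896, 24]);
translate([691, 194, 434]) cube([73, 896, 24]);
translate([840, 194, 434]) cube([73, 896, 24]);
translate([989, 194, 434]) cube([73, 896, 24]);
translate([1138, 194, 434]) cube([73, 896, 24]);
translate([1287, 194, 434]) cube([73, 896, 24]);
translate([1436, 194, 434]) cube([73, 896, 24]);
translate([1585, 194, 434]) cube([73, 896, 24]);
translate([1734, 194, 434]) cube([73, 896, 24]);
translate([1883, 194, 434]) cube([73, 896, 24]);
translate([2032, 194, 434]) cube([73, 896, 24]);
translate([2181, 194, 434]) cube([73, 896, 24]);


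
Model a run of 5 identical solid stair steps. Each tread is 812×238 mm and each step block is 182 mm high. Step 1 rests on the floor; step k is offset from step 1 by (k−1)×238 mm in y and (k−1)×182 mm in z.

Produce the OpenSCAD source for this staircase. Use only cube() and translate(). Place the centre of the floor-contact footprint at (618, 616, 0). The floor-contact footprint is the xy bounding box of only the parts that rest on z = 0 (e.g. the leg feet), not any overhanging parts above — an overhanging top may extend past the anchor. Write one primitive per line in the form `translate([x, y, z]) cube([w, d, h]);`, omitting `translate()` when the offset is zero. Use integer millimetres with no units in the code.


translate([212, 497, 0]) cube([812, 238, 182]);
translate([212, 735, 182]) cube([812, 238, 182]);
translate([212, 973, 364]) cube([812, 238, 182]);
translate([212, 1211, 546]) cube([812, 238, 182]);
translate([212, 1449, 728]) cube([812, 238, 182]);


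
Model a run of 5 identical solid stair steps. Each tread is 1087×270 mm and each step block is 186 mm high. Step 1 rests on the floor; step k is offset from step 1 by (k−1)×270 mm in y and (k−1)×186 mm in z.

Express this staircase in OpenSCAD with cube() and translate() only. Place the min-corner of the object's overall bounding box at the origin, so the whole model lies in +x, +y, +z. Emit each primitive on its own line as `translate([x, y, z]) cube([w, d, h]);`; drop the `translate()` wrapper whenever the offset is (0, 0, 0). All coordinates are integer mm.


cube([1087, 270, 186]);
translate([0, 270, 186]) cube([1087, 270, 186]);
translate([0, 540, 372]) cube([1087, 270, 186]);
translate([0, 810, 558]) cube([1087, 270, 186]);
translate([0, 1080, 744]) cube([1087, 270, 186]);


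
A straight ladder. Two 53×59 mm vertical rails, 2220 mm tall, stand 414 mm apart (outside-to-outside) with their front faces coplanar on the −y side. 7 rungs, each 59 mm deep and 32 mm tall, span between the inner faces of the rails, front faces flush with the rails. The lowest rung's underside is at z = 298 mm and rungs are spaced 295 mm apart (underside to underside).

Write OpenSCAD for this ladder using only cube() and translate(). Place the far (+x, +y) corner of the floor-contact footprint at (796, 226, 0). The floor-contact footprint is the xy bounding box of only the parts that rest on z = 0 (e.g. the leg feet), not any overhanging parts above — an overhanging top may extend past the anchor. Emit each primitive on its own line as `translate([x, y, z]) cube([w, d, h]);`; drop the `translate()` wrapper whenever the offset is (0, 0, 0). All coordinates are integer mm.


// rung span = 414 - 2*53 = 308
// rung[k] z = 298 + k*295
translate([382, 167, 0]) cube([53, 59, 2220]);
translate([743, 167, 0]) cube([53, 59, 2220]);
translate([435, 167, 298]) cube([308, 59, 32]);
translate([435, 167, 593]) cube([308, 59, 32]);
translate([435, 167, 888]) cube([308, 59, 32]);
translate([435, 167, 1183]) cube([308, 59, 32]);
translate([435, 167, 1478]) cube([308, 59, 32]);
translate([435, 167, 1773]) cube([308, 59, 32]);
translate([435, 167, 2068]) cube([308, 59, 32]);


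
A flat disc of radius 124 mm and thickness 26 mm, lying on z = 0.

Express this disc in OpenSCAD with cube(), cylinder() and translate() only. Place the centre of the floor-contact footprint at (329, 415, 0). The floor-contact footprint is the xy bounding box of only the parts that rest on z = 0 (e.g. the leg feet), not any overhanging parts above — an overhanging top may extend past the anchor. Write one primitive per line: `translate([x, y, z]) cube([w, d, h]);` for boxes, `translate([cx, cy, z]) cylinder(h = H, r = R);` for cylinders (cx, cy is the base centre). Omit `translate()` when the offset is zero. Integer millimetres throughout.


translate([329, 415, 0]) cylinder(h = 26, r = 124);


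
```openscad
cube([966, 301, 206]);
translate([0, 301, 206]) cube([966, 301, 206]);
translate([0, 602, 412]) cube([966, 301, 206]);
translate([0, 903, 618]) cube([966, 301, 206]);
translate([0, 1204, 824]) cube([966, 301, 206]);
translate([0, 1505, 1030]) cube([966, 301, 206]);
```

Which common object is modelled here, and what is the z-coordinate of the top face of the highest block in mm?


A staircase. The total rise is 1236 mm.

6 identical blocks, each offset up and back from the previous — a staircase. Each step is 206 mm tall and there are 6 of them, so the total rise is 6 × 206 = 1236 mm.


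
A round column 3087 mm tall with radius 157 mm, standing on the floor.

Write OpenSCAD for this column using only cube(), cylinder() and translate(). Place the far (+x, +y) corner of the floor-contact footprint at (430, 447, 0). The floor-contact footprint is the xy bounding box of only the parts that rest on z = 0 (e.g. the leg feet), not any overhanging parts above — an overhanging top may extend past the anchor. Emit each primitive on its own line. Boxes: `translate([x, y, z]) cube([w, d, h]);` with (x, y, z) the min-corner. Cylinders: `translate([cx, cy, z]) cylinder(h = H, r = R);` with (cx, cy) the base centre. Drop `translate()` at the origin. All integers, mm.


translate([273, 290, 0]) cylinder(h = 3087, r = 157);


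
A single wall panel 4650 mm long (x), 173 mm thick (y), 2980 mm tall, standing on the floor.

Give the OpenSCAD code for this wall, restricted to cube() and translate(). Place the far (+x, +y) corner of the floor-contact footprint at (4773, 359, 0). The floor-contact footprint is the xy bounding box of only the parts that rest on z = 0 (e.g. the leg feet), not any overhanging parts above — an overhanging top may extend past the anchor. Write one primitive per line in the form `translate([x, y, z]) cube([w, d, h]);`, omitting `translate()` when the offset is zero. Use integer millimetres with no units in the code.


translate([123, 186, 0]) cube([4650, 173, 2980]);


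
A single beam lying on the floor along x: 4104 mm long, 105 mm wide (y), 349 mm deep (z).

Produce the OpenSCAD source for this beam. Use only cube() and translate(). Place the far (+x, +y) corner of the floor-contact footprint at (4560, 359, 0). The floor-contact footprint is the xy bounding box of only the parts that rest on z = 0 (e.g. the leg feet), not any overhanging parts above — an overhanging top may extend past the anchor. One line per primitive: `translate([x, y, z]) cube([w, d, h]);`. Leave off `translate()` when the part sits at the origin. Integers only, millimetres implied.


translate([456, 254, 0]) cube([4104, 105, 349]);


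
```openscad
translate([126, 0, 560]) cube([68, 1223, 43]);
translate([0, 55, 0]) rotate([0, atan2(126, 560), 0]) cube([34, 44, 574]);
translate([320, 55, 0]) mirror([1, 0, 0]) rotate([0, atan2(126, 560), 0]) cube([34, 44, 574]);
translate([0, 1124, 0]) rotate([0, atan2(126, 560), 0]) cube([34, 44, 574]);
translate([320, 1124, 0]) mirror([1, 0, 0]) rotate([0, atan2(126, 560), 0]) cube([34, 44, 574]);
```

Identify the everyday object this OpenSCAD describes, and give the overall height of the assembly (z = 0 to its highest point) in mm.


A sawhorse. The overall height is 603 mm.

A beam across two mirrored pairs of raked legs — a sawhorse. The beam's underside is at z = 560 (matching the legs' vertical rise in atan2(126, 560)) and the beam is 43 mm tall, so its top is at 560 + 43 = 603 mm. The raked legs top out at the beam's underside, so that is the highest point.


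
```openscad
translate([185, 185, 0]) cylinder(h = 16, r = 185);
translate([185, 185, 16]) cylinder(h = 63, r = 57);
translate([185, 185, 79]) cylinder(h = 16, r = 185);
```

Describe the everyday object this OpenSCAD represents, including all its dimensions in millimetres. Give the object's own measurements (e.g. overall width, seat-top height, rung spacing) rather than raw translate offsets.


A spool: two coaxial disc flanges of radius 185 mm and thickness 16 mm, joined by a core cylinder of radius 57 mm and height 63 mm. The lower flange rests on z = 0 and the three cylinders share a vertical axis.


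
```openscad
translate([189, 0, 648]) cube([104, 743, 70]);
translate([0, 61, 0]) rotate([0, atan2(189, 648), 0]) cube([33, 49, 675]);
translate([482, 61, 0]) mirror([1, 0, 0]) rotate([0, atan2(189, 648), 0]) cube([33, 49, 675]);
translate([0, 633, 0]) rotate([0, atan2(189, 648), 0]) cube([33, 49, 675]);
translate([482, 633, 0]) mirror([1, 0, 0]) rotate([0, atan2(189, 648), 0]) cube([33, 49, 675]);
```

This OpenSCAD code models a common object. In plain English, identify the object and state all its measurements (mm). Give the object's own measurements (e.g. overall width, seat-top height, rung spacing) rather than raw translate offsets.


A sawhorse. A 104×743×70 mm beam (x, y, z) sits on two A-frame leg pairs. Each pair is two raked legs of 33×49 mm section (49 mm along y) splaying symmetrically in x. Each leg rises 648 mm vertically over 189 mm of horizontal reach and is 675 mm long along its own axis. Every leg's outer bottom edge rests on the floor and its outer top edge meets a bottom edge of the beam — the left legs (tilting toward +x) meet the beam's −x bottom edge, the right legs (their mirror images, tilting toward −x) meet its +x bottom edge — so the leg tops tuck under the beam, the beam's underside is 648 mm above the floor, and the feet are 482 mm apart outside-to-outside with the beam centred between them. The two leg pairs are set in 61 mm from either end of the beam.


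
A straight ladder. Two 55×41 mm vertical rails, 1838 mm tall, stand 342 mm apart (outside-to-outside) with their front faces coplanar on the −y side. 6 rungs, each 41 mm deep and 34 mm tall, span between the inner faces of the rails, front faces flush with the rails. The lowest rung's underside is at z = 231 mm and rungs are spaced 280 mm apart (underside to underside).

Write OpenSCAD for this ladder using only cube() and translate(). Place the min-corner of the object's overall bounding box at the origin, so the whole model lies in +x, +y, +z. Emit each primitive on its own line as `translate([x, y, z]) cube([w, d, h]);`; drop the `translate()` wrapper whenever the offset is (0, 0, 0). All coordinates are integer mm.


// rung span = 342 - 2*55 = 232
// rung[k] z = 231 + k*280
cube([55, 41, 1838]);
translate([287, 0, 0]) cube([55, 41, 1838]);
translate([55, 0, 231]) cube([232, 41, 34]);
translate([55, 0, 511]) cube([232, 41, 34]);
translate([55, 0, 791]) cube([232, 41, 34]);
translate([55, 0, 1071]) cube([232, 41, 34]);
translate([55, 0, 1351]) cube([232, 41, 34]);
translate([55, 0, 1631]) cube([232, 41, 34]);


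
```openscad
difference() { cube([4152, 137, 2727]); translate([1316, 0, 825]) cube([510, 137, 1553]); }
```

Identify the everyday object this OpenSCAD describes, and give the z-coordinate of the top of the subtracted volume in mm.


A wall with a window opening. The window head height is 2378 mm.

A wall with a rectangular opening subtracted — a window. Sill at z = 825, opening 1553 mm tall, so the head is at 825 + 1553 = 2378 mm.


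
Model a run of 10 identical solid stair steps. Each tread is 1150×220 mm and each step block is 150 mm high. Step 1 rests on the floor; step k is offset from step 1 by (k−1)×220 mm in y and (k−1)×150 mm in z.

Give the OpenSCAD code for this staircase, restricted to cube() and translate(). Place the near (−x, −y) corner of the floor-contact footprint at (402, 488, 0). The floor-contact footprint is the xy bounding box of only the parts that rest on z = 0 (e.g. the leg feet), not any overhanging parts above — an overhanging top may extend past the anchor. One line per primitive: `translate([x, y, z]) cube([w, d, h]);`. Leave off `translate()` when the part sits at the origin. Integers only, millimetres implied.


translate([402, 488, 0]) cube([1150, 220, 150]);
translate([402, 708, 150]) cube([1150, 220, 150]);
translate([402, 928, 300]) cube([1150, 220, 150]);
translate([402, 1148, 450]) cube([1150, 220, 150]);
translate([402, 1368, 600]) cube([1150, 220, 150]);
translate([402, 1588, 750]) cube([1150, 220, 150]);
translate([402, 1808, 900]) cube([1150, 220, 150]);
translate([402, 2028, 1050]) cube([1150, 220, 150]);
translate([402, 2248, 1200]) cube([1150, 220, 150]);
translate([402, 2468, 1350]) cube([1150, 220, 150]);


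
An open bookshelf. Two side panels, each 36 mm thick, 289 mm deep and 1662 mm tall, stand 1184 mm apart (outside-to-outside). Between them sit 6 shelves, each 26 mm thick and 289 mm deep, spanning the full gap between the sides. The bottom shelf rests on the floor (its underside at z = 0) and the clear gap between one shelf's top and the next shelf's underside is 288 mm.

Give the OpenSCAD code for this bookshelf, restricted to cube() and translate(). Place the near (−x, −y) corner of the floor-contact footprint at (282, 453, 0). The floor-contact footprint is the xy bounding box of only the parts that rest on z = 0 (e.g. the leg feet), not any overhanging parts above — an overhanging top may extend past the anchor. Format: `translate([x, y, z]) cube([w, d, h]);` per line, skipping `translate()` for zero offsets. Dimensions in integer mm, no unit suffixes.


translate([282, 453, 0]) cube([36, 289, 1662]);
translate([1430, 453, 0]) cube([36, 289, 1662]);
translate([318, 453, 0]) cube([1112, 289, 26]);
translate([318, 453, 314]) cube([1112, 289, 26]);
translate([318, 453, 628]) cube([1112, 289, 26]);
translate([318, 453, 942]) cube([1112, 289, 26]);
translate([318, 453, 1256]) cube([1112, 289, 26]);
translate([318, 453, 1570]) cube([1112, 289, 26]);


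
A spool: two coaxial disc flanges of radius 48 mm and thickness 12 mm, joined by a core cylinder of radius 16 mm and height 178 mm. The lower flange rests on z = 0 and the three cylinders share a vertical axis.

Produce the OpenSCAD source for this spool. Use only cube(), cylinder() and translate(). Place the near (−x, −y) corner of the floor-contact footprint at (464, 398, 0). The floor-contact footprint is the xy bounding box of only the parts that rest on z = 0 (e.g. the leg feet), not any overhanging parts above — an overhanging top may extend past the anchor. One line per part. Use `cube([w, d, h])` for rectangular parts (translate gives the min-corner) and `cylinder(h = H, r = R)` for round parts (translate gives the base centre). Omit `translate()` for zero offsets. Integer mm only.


translate([512, 446, 0]) cylinder(h = 12, r = 48);
translate([512, 446, 12]) cylinder(h = 178, r = 16);
translate([512, 446, 190]) cylinder(h = 12, r = 48);


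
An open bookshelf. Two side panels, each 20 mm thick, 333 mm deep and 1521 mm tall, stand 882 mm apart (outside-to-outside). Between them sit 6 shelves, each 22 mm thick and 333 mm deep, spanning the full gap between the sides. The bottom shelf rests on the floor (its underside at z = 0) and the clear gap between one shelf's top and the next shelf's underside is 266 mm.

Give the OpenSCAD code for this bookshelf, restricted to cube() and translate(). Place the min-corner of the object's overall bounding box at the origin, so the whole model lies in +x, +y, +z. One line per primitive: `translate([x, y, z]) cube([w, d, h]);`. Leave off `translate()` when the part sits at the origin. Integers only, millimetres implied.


cube([20, 333, 1521]);
translate([862, 0, 0]) cube([20, 333, 1521]);
translate([20, 0, 0]) cube([842, 333, 22]);
translate([20, 0, 288]) cube([842, 333, 22]);
translate([20, 0, 576]) cube([842, 333, 22]);
translate([20, 0, 864]) cube([842, 333, 22]);
translate([20, 0, 1152]) cube([842, 333, 22]);
translate([20, 0, 1440]) cube([842, 333, 22]);
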